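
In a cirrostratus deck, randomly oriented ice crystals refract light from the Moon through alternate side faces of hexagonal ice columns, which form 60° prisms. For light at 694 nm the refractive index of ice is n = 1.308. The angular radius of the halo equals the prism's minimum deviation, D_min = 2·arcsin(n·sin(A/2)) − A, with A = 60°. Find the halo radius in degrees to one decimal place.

n·sin(A/2) = 1.308 × sin 30° = 1.308 × 0.5000 = 0.6540.
D_min = 2·arcsin(0.6540) − 60° = 2 × 40.844° − 60° = 21.688°.

21.7°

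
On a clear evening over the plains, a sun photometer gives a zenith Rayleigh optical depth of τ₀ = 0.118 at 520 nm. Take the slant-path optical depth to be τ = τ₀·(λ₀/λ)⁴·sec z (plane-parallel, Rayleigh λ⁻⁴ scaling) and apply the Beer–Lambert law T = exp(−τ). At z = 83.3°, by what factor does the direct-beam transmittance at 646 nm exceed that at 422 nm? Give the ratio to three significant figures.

6.73

Airmass: sec 83.3° = 8.5711.
τ(646 nm) = 0.118 × (520/646)⁴ × 8.5711 = 0.118 × 0.4198 × 8.5711 = 0.4246.
τ(422 nm) = 0.118 × (520/422)⁴ × 8.5711 = 0.118 × 2.3055 × 8.5711 = 2.3318.
T(646)/T(422) = exp(τ_B − τ_A) = exp(1.9071) = 6.7338.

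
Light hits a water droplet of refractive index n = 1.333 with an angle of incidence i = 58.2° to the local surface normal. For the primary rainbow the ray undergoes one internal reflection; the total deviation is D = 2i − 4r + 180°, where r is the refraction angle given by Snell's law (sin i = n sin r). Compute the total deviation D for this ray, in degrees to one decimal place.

sin r = sin 58.2° / 1.333 = 0.8499/1.333 = 0.6376; r = 39.61°.
D = 2·58.2° − 4·39.61° + 180° = 116.40° − 158.45° + 180° = 137.95°.

138.0°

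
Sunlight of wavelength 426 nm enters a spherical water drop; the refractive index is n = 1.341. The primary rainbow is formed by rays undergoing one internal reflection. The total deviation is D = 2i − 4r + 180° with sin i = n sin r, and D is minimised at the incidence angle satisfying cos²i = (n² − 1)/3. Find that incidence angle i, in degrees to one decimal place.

cos²i = (1.341² − 1)/3 = (1.79828 − 1)/3 = 0.26609.
cos i = 0.51584, so i = 58.946°.

58.9°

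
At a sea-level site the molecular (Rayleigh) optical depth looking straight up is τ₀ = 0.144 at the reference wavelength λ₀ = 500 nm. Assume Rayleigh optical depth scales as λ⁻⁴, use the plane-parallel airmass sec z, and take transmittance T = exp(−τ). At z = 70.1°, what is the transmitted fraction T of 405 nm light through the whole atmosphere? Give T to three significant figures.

0.374

sec 70.1° = 2.9379.
τ = 0.144 × (500/405)⁴ × 2.9379 = 0.144 × 2.3231 × 2.9379 = 0.9828.
T = exp(−0.9828) = 0.3743.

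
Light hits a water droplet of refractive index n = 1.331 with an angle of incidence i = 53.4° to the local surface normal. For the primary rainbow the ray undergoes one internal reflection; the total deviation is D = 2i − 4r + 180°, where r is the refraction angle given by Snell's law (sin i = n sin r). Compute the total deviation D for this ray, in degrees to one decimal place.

138.4°

sin r = sin 53.4° / 1.331 = 0.8028/1.331 = 0.6032; r = 37.10°.
D = 2·53.4° − 4·37.10° + 180° = 106.80° − 148.39° + 180° = 138.41°.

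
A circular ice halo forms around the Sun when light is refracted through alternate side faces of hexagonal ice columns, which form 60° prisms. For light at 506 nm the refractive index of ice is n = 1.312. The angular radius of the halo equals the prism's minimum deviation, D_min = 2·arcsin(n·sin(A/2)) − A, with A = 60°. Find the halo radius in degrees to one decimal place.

22.0°

n·sin(A/2) = 1.312 × sin 30° = 1.312 × 0.5000 = 0.6560.
D_min = 2·arcsin(0.6560) − 60° = 2 × 40.996° − 60° = 21.991°.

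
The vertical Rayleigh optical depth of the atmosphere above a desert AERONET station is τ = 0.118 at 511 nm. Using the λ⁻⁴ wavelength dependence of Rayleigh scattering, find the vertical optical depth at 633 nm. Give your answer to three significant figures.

0.0501

τ(633 nm) = τ(511 nm) × (511/633)⁴ = 0.118 × (0.8073)⁴ = 0.118 × 0.4247 = 0.0501.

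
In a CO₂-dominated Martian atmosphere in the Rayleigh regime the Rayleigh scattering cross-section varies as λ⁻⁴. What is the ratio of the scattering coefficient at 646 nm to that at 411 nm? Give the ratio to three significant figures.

Rayleigh scattering ∝ λ⁻⁴, so the ratio of coefficients is the inverse fourth power of the wavelength ratio.
σ(646)/σ(411) = (411/646)⁴ = (0.6362)⁴ = 0.1638.

0.164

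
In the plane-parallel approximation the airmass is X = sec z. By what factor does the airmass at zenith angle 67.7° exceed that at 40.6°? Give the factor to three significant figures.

X(67.7°)/X(40.6°) = sec 67.7° / sec 40.6° = cos 40.6° / cos 67.7° = 0.7593/0.3795 = 2.0009.

2.00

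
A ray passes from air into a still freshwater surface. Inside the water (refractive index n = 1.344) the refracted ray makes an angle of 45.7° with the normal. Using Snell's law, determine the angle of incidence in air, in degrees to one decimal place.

74.1°

Snell: sin θ_i = n · sin θ_r = 1.344 × sin 45.7° = 1.344 × 0.7157 = 0.9619.
θ_i = arcsin(0.9619) = 74.13°.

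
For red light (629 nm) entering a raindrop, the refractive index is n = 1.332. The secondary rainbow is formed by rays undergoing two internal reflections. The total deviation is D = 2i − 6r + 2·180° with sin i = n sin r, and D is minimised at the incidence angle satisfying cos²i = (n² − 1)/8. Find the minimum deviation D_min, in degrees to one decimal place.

cos²i = (1.77422 − 1)/8 = 0.09678; i = arccos(0.31109) = 71.875°.
sin r = sin 71.875°/1.332 = 0.71350; r = 45.520°.
D_min = 2·71.875° − 6·45.520° + 360° = 230.628°.

230.6°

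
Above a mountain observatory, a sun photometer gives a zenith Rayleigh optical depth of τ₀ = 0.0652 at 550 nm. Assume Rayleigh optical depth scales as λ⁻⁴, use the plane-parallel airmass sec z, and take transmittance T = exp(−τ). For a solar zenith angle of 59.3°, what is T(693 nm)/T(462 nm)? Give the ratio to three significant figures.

Airmass: sec 59.3° = 1.9587.
τ(693 nm) = 0.0652 × (550/693)⁴ × 1.9587 = 0.0652 × 0.3968 × 1.9587 = 0.0507.
τ(462 nm) = 0.0652 × (550/462)⁴ × 1.9587 = 0.0652 × 2.0086 × 1.9587 = 0.2565.
T(693)/T(462) = exp(τ_B − τ_A) = exp(0.2058) = 1.2286.

1.23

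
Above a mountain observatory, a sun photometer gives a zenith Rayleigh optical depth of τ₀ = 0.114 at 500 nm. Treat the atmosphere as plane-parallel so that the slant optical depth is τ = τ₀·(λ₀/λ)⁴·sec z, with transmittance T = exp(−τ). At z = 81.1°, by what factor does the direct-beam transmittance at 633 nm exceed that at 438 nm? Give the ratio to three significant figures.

2.62

Airmass: sec 81.1° = 6.4637.
τ(633 nm) = 0.114 × (500/633)⁴ × 6.4637 = 0.114 × 0.3893 × 6.4637 = 0.2868.
τ(438 nm) = 0.114 × (500/438)⁴ × 6.4637 = 0.114 × 1.6982 × 6.4637 = 1.2513.
T(633)/T(438) = exp(τ_B − τ_A) = exp(0.9645) = 2.6234.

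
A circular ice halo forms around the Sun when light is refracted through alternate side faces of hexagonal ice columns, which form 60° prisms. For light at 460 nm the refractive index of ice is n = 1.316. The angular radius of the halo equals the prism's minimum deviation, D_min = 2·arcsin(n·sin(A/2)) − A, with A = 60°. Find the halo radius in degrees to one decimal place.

n·sin(A/2) = 1.316 × sin 30° = 1.316 × 0.5000 = 0.6580.
D_min = 2·arcsin(0.6580) − 60° = 2 × 41.148° − 60° = 22.295°.

22.3°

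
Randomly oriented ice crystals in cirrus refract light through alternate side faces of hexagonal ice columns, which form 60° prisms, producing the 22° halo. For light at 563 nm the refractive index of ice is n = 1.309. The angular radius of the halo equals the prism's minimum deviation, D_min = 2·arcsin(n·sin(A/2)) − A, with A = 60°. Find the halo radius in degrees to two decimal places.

n·sin(A/2) = 1.309 × sin 30° = 1.309 × 0.5000 = 0.6545.
D_min = 2·arcsin(0.6545) − 60° = 2 × 40.882° − 60° = 21.763°.

21.76°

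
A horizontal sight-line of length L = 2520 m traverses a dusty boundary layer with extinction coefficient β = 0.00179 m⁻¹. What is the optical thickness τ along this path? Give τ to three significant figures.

4.51

τ = β·L = 0.00179 × 2520 = 4.5108.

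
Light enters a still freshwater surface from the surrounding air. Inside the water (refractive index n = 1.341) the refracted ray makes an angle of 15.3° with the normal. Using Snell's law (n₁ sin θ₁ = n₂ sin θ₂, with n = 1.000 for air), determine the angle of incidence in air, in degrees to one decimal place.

20.7°

Snell: sin θ_i = n · sin θ_r = 1.341 × sin 15.3° = 1.341 × 0.2639 = 0.3539.
θ_i = arcsin(0.3539) = 20.72°.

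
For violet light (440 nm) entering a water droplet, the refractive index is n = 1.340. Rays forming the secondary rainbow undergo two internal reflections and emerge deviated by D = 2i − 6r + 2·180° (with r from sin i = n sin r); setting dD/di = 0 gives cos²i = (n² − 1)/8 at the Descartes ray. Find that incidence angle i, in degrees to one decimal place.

cos²i = (1.340² − 1)/8 = (1.79560 − 1)/8 = 0.09945.
cos i = 0.31536, so i = 71.618°.

71.6°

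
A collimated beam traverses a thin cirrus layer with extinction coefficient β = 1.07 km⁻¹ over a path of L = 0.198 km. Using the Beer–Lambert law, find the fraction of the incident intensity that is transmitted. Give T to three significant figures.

0.809

τ = β·L = 1.07 × 0.198 = 0.2119.
T = exp(−0.2119) = 0.8091.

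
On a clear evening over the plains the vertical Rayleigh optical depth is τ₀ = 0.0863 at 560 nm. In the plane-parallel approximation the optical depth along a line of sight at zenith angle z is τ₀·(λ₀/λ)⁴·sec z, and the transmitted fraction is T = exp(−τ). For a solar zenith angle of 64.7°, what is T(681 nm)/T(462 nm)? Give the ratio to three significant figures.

Airmass: sec 64.7° = 2.3400.
τ(681 nm) = 0.0863 × (560/681)⁴ × 2.3400 = 0.0863 × 0.4573 × 2.3400 = 0.0923.
τ(462 nm) = 0.0863 × (560/462)⁴ × 2.3400 = 0.0863 × 2.1587 × 2.3400 = 0.4359.
T(681)/T(462) = exp(τ_B − τ_A) = exp(0.3436) = 1.4100.

1.41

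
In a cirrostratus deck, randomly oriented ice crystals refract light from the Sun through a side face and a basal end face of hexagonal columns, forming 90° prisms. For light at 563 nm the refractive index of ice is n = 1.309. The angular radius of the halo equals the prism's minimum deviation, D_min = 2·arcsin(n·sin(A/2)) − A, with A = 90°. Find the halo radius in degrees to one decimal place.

n·sin(A/2) = 1.309 × sin 45° = 1.309 × 0.7071 = 0.9256.
D_min = 2·arcsin(0.9256) − 90° = 2 × 67.759° − 90° = 45.519°.

45.5°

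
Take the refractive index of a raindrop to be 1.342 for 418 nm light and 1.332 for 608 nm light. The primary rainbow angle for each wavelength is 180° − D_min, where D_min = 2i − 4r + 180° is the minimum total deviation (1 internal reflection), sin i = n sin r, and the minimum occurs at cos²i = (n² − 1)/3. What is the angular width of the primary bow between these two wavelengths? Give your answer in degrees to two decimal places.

1.44°

At 418 nm (n = 1.342): cos²i = 0.26699 → i = 58.888°, r = 39.641°, D_min = 139.213°, rainbow angle = 40.787°.
At 608 nm (n = 1.332): cos²i = 0.25807 → i = 59.469°, r = 40.290°, D_min = 137.776°, rainbow angle = 42.224°.
Angular width = |40.787° − 42.224°| = 1.437°.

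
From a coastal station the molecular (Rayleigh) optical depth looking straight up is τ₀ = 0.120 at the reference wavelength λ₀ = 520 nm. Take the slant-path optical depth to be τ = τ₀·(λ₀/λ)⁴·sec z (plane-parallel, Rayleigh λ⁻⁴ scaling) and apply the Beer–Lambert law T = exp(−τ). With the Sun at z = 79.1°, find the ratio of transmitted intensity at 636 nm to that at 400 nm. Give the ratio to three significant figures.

Airmass: sec 79.1° = 5.2883.
τ(636 nm) = 0.120 × (520/636)⁴ × 5.2883 = 0.120 × 0.4469 × 5.2883 = 0.2836.
τ(400 nm) = 0.120 × (520/400)⁴ × 5.2883 = 0.120 × 2.8561 × 5.2883 = 1.8125.
T(636)/T(400) = exp(τ_B − τ_A) = exp(1.5289) = 4.6131.

4.61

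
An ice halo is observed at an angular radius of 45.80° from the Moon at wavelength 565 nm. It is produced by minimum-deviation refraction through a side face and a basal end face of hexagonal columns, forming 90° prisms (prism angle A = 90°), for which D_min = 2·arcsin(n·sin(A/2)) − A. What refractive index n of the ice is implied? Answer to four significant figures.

Rearranging: n = sin((D_min + A)/2) / sin(A/2).
(D_min + A)/2 = (45.80° + 90°)/2 = 67.900°.
n = sin 67.900° / sin 45° = 0.9265 / 0.7071 = 1.3103.

1.310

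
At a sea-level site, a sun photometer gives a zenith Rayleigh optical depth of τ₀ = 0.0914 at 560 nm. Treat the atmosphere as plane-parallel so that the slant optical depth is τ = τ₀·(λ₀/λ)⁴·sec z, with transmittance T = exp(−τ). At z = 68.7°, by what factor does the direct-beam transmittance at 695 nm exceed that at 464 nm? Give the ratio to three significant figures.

1.53

Airmass: sec 68.7° = 2.7529.
τ(695 nm) = 0.0914 × (560/695)⁴ × 2.7529 = 0.0914 × 0.4215 × 2.7529 = 0.1061.
τ(464 nm) = 0.0914 × (560/464)⁴ × 2.7529 = 0.0914 × 2.1217 × 2.7529 = 0.5339.
T(695)/T(464) = exp(τ_B − τ_A) = exp(0.4278) = 1.5339.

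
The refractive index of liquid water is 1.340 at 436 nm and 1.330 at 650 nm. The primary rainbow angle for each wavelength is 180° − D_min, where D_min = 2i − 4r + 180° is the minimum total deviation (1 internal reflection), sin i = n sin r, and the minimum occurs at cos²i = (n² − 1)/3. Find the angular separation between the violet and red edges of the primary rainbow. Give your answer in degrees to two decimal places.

At 436 nm (n = 1.340): cos²i = 0.26520 → i = 59.004°, r = 39.770°, D_min = 138.929°, rainbow angle = 41.071°.
At 650 nm (n = 1.330): cos²i = 0.25630 → i = 59.585°, r = 40.422°, D_min = 137.484°, rainbow angle = 42.516°.
Angular width = |41.071° − 42.516°| = 1.445°.

1.45°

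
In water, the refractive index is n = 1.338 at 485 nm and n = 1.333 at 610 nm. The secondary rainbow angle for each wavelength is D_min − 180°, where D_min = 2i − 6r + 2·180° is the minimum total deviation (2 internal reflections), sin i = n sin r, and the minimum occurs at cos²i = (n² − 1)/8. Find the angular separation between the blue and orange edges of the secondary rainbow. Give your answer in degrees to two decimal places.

At 485 nm (n = 1.338): cos²i = 0.09878 → i = 71.682°, r = 45.195°, D_min = 232.193°, rainbow angle = 52.193°.
At 610 nm (n = 1.333): cos²i = 0.09711 → i = 71.843°, r = 45.466°, D_min = 230.891°, rainbow angle = 50.891°.
Angular width = |52.193° − 50.891°| = 1.302°.

1.30°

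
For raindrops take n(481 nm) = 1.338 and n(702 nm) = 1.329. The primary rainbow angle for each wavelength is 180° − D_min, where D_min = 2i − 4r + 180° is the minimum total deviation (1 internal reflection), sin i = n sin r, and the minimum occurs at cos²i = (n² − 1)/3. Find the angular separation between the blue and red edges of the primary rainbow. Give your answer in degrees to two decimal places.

1.31°

At 481 nm (n = 1.338): cos²i = 0.26341 → i = 59.120°, r = 39.899°, D_min = 138.643°, rainbow angle = 41.357°.
At 702 nm (n = 1.329): cos²i = 0.25541 → i = 59.643°, r = 40.487°, D_min = 137.337°, rainbow angle = 42.663°.
Angular width = |41.357° − 42.663°| = 1.307°.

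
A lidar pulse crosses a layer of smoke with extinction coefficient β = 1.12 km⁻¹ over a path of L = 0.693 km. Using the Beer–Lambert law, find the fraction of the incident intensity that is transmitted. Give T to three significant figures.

0.460

τ = β·L = 1.12 × 0.693 = 0.7762.
T = exp(−0.7762) = 0.4602.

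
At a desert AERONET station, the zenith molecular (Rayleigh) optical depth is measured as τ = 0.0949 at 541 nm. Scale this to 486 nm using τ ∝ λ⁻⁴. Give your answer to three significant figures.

τ(486 nm) = τ(541 nm) × (541/486)⁴ = 0.0949 × (1.1132)⁴ = 0.0949 × 1.5355 = 0.1457.

0.146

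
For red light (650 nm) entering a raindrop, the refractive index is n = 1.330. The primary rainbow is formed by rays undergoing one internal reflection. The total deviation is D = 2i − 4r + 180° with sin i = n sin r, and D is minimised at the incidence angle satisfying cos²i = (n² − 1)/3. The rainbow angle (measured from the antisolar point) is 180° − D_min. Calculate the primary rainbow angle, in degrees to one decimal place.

cos²i = (1.76890 − 1)/3 = 0.25630; i = arccos(0.50626) = 59.585°.
sin r = sin 59.585°/1.330 = 0.64841; r = 40.422°.
D_min = 2·59.585° − 4·40.422° + 180° = 137.484°.
Rainbow angle = 180° − D_min = 42.516°.

42.5°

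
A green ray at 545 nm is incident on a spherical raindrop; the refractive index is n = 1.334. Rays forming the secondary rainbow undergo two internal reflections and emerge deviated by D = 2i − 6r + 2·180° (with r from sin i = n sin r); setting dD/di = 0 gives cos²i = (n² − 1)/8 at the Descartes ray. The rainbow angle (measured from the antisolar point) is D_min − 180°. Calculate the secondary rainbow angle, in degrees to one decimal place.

51.2°

cos²i = (1.77956 − 1)/8 = 0.09744; i = arccos(0.31216) = 71.810°.
sin r = sin 71.810°/1.334 = 0.71217; r = 45.411°.
D_min = 2·71.810° − 6·45.411° + 360° = 231.153°.
Rainbow angle = D_min − 180° = 51.153°.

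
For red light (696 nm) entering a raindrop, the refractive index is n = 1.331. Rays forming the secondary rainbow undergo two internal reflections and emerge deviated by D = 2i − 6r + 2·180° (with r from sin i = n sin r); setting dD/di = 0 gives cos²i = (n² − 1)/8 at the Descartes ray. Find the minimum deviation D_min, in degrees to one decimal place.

cos²i = (1.77156 − 1)/8 = 0.09645; i = arccos(0.31056) = 71.907°.
sin r = sin 71.907°/1.331 = 0.71417; r = 45.575°.
D_min = 2·71.907° − 6·45.575° + 360° = 230.365°.

230.4°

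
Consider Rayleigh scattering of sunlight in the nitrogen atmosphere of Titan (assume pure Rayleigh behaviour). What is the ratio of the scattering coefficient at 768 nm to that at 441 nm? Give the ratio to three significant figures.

Rayleigh scattering ∝ λ⁻⁴, so the ratio of coefficients is the inverse fourth power of the wavelength ratio.
σ(768)/σ(441) = (441/768)⁴ = (0.5742)⁴ = 0.1087.

0.109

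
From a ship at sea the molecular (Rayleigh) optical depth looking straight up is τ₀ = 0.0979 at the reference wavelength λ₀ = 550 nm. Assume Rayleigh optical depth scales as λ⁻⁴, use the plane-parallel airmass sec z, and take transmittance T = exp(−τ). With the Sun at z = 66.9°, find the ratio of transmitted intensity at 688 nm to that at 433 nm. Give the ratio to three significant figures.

1.73

Airmass: sec 66.9° = 2.5488.
τ(688 nm) = 0.0979 × (550/688)⁴ × 2.5488 = 0.0979 × 0.4084 × 2.5488 = 0.1019.
τ(433 nm) = 0.0979 × (550/433)⁴ × 2.5488 = 0.0979 × 2.6031 × 2.5488 = 0.6496.
T(688)/T(433) = exp(τ_B − τ_A) = exp(0.5477) = 1.7292.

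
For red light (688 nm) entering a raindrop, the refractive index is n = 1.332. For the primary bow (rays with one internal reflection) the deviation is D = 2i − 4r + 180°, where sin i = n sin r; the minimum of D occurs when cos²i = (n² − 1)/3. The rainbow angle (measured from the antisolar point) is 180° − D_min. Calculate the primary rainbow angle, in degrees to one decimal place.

42.2°

cos²i = (1.77422 − 1)/3 = 0.25807; i = arccos(0.50801) = 59.469°.
sin r = sin 59.469°/1.332 = 0.64666; r = 40.290°.
D_min = 2·59.469° − 4·40.290° + 180° = 137.776°.
Rainbow angle = 180° − D_min = 42.224°.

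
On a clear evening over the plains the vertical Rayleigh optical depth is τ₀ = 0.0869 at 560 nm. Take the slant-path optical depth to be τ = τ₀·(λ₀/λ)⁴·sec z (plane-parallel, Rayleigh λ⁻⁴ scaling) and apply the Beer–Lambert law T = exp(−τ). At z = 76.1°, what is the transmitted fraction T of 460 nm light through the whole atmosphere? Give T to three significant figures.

0.452

sec 76.1° = 4.1627.
τ = 0.0869 × (560/460)⁴ × 4.1627 = 0.0869 × 2.1964 × 4.1627 = 0.7945.
T = exp(−0.7945) = 0.4518.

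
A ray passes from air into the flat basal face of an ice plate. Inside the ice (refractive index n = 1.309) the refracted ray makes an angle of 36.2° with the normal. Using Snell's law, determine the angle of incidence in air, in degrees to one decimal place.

Snell: sin θ_i = n · sin θ_r = 1.309 × sin 36.2° = 1.309 × 0.5906 = 0.7731.
θ_i = arcsin(0.7731) = 50.63°.

50.6°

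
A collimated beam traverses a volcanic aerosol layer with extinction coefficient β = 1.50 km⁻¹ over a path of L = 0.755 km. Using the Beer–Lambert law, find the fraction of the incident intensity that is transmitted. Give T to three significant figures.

0.322

τ = β·L = 1.50 × 0.755 = 1.1325.
T = exp(−1.1325) = 0.3222.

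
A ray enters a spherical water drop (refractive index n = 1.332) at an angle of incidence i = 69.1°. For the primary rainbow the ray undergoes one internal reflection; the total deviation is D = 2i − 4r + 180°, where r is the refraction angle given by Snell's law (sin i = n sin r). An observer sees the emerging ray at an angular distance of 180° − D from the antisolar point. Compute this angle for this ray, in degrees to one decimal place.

39.9°

sin r = sin 69.1° / 1.332 = 0.9342/1.332 = 0.7014; r = 44.54°.
D = 2·69.1° − 4·44.54° + 180° = 138.20° − 178.14° + 180° = 140.06°.
Angle from antisolar point = 180° − D = 39.94°.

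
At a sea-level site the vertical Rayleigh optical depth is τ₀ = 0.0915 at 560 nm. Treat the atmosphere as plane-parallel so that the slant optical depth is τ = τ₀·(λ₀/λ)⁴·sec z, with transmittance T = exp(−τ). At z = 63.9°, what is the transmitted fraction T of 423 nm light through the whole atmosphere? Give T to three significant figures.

sec 63.9° = 2.2730.
τ = 0.0915 × (560/423)⁴ × 2.2730 = 0.0915 × 3.0718 × 2.2730 = 0.6389.
T = exp(−0.6389) = 0.5279.

0.528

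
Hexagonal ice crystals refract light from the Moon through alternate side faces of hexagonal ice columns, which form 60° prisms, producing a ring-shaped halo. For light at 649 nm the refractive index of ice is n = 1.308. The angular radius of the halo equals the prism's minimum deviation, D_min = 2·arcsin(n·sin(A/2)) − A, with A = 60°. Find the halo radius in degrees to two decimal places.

n·sin(A/2) = 1.308 × sin 30° = 1.308 × 0.5000 = 0.6540.
D_min = 2·arcsin(0.6540) − 60° = 2 × 40.844° − 60° = 21.688°.

21.69°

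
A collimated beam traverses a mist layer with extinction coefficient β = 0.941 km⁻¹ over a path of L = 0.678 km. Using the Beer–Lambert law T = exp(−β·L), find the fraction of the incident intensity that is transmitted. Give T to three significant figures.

0.528

τ = β·L = 0.941 × 0.678 = 0.6380.
T = exp(−0.6380) = 0.5283.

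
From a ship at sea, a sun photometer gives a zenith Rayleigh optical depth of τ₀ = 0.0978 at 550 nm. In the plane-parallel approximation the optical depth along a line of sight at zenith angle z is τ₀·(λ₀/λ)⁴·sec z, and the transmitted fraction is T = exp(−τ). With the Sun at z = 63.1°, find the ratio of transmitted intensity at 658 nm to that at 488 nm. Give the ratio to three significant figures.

1.28

Airmass: sec 63.1° = 2.2103.
τ(658 nm) = 0.0978 × (550/658)⁴ × 2.2103 = 0.0978 × 0.4881 × 2.2103 = 0.1055.
τ(488 nm) = 0.0978 × (550/488)⁴ × 2.2103 = 0.0978 × 1.6135 × 2.2103 = 0.3488.
T(658)/T(488) = exp(τ_B − τ_A) = exp(0.2433) = 1.2754.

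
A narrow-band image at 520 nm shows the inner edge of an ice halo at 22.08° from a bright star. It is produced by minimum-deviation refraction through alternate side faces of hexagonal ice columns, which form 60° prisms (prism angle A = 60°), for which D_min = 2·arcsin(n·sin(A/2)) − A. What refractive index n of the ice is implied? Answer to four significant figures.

Rearranging: n = sin((D_min + A)/2) / sin(A/2).
(D_min + A)/2 = (22.08° + 60°)/2 = 41.040°.
n = sin 41.040° / sin 30° = 0.6566 / 0.5000 = 1.3132.

1.313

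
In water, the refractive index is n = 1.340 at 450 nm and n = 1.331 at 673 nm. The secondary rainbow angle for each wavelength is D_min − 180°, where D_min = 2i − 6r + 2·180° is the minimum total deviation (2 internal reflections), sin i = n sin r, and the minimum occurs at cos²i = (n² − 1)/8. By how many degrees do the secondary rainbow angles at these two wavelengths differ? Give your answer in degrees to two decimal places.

At 450 nm (n = 1.340): cos²i = 0.09945 → i = 71.618°, r = 45.088°, D_min = 232.709°, rainbow angle = 52.709°.
At 673 nm (n = 1.331): cos²i = 0.09645 → i = 71.907°, r = 45.575°, D_min = 230.365°, rainbow angle = 50.365°.
Angular width = |52.709° − 50.365°| = 2.344°.

2.34°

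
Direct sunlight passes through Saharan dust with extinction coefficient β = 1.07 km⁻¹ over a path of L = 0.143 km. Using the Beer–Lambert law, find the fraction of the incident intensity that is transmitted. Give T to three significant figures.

0.858

τ = β·L = 1.07 × 0.143 = 0.1530.
T = exp(−0.1530) = 0.8581.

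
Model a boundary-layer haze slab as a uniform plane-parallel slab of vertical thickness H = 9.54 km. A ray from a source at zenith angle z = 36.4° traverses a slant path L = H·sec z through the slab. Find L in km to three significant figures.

11.9 km

sec z = 1/cos 36.4° = 1.2424.
L = 9.54 × 1.2424 = 11.852 km.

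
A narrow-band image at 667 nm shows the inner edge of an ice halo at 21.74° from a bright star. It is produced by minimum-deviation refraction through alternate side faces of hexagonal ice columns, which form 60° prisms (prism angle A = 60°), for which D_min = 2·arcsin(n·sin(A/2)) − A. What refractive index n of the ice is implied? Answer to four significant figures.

1.309

Rearranging: n = sin((D_min + A)/2) / sin(A/2).
(D_min + A)/2 = (21.74° + 60°)/2 = 40.870°.
n = sin 40.870° / sin 30° = 0.6543 / 0.5000 = 1.3087.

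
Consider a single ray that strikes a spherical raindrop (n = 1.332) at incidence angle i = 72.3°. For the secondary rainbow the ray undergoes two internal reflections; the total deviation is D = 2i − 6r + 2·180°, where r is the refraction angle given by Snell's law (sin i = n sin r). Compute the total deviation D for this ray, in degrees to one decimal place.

sin r = sin 72.3° / 1.332 = 0.9527/1.332 = 0.7152; r = 45.66°.
D = 2·72.3° − 6·45.66° + 2·180° = 144.60° − 273.96° + 360° = 230.64°.

230.6°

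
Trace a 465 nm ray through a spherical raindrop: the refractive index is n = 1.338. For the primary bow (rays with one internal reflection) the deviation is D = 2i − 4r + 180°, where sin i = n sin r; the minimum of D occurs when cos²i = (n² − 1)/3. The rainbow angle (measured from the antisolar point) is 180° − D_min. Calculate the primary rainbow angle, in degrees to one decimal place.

cos²i = (1.79024 − 1)/3 = 0.26341; i = arccos(0.51324) = 59.120°.
sin r = sin 59.120°/1.338 = 0.64144; r = 39.899°.
D_min = 2·59.120° − 4·39.899° + 180° = 138.643°.
Rainbow angle = 180° − D_min = 41.357°.

41.4°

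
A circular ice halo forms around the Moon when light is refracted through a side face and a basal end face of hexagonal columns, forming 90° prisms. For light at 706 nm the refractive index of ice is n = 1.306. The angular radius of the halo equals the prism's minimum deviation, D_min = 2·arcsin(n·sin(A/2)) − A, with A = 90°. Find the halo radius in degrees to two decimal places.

44.88°

n·sin(A/2) = 1.306 × sin 45° = 1.306 × 0.7071 = 0.9235.
D_min = 2·arcsin(0.9235) − 90° = 2 × 67.440° − 90° = 44.881°.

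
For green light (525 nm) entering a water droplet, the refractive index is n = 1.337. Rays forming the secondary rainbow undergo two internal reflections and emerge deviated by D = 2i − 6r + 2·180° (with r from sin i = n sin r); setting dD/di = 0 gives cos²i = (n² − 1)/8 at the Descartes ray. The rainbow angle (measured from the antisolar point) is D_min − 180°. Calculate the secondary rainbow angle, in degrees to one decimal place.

51.9°

cos²i = (1.78757 − 1)/8 = 0.09845; i = arccos(0.31376) = 71.714°.
sin r = sin 71.714°/1.337 = 0.71017; r = 45.249°.
D_min = 2·71.714° − 6·45.249° + 360° = 231.934°.
Rainbow angle = D_min − 180° = 51.934°.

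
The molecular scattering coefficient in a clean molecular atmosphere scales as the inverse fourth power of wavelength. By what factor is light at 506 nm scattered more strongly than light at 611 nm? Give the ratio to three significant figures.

2.13

Rayleigh scattering ∝ λ⁻⁴, so the ratio of coefficients is the inverse fourth power of the wavelength ratio.
σ(506)/σ(611) = (611/506)⁴ = (1.2075)⁴ = 2.126.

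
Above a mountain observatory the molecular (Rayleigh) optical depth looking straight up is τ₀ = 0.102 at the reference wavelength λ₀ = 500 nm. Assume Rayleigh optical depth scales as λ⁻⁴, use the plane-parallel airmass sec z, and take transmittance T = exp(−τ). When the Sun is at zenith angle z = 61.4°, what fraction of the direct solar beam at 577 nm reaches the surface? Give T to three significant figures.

sec 61.4° = 2.0890.
τ = 0.102 × (500/577)⁴ × 2.0890 = 0.102 × 0.5639 × 2.0890 = 0.1201.
T = exp(−0.1201) = 0.8868.

0.887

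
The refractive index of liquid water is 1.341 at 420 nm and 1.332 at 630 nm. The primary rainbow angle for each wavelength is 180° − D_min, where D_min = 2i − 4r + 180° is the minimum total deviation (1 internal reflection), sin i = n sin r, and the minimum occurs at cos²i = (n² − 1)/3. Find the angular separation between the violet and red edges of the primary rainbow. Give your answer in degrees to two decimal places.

1.29°

At 420 nm (n = 1.341): cos²i = 0.26609 → i = 58.946°, r = 39.705°, D_min = 139.071°, rainbow angle = 40.929°.
At 630 nm (n = 1.332): cos²i = 0.25807 → i = 59.469°, r = 40.290°, D_min = 137.776°, rainbow angle = 42.224°.
Angular width = |40.929° − 42.224°| = 1.295°.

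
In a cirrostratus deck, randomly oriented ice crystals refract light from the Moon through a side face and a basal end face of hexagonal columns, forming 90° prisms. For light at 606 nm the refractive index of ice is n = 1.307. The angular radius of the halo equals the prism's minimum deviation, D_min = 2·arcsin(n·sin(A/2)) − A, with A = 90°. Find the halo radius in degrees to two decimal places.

45.09°

n·sin(A/2) = 1.307 × sin 45° = 1.307 × 0.7071 = 0.9242.
D_min = 2·arcsin(0.9242) − 90° = 2 × 67.546° − 90° = 45.093°.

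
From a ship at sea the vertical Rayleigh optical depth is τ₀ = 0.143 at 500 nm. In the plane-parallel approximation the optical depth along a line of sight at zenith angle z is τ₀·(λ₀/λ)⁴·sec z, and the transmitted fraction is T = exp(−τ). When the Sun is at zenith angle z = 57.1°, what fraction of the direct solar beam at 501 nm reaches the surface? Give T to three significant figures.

sec 57.1° = 1.8410.
τ = 0.143 × (500/501)⁴ × 1.8410 = 0.143 × 0.9920 × 1.8410 = 0.2612.
T = exp(−0.2612) = 0.7701.

0.770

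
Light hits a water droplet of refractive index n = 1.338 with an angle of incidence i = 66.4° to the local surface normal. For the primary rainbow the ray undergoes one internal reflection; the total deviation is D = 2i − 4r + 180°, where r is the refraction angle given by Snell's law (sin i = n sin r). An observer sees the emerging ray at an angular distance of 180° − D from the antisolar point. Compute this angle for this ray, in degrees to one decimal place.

40.1°

sin r = sin 66.4° / 1.338 = 0.9164/1.338 = 0.6849; r = 43.23°.
D = 2·66.4° − 4·43.23° + 180° = 132.80° − 172.90° + 180° = 139.90°.
Angle from antisolar point = 180° − D = 40.10°.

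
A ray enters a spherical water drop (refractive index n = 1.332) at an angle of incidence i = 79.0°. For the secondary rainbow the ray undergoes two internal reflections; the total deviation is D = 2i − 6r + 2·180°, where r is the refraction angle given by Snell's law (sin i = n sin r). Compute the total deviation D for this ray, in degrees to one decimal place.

sin r = sin 79.0° / 1.332 = 0.9816/1.332 = 0.7370; r = 47.47°.
D = 2·79.0° − 6·47.47° + 2·180° = 158.00° − 284.84° + 360° = 233.16°.

233.2°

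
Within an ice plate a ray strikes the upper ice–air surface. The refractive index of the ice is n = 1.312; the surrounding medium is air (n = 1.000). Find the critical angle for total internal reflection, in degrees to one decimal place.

49.7°

sin θ_c = n_air / n = 1.000 / 1.312 = 0.7622.
θ_c = arcsin(0.7622) = 49.66°.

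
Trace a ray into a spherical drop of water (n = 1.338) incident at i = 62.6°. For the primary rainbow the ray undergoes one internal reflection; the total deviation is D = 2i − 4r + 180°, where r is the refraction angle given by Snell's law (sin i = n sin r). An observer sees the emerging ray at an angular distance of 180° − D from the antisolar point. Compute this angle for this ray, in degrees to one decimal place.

sin r = sin 62.6° / 1.338 = 0.8878/1.338 = 0.6635; r = 41.57°.
D = 2·62.6° − 4·41.57° + 180° = 125.20° − 166.28° + 180° = 138.92°.
Angle from antisolar point = 180° − D = 41.08°.

41.1°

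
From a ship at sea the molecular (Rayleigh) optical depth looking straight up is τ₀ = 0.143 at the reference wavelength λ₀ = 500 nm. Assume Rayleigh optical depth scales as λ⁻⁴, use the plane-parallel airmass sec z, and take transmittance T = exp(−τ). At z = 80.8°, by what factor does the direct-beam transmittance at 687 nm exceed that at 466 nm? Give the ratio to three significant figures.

Airmass: sec 80.8° = 6.2546.
τ(687 nm) = 0.143 × (500/687)⁴ × 6.2546 = 0.143 × 0.2806 × 6.2546 = 0.2510.
τ(466 nm) = 0.143 × (500/466)⁴ × 6.2546 = 0.143 × 1.3254 × 6.2546 = 1.1854.
T(687)/T(466) = exp(τ_B − τ_A) = exp(0.9345) = 2.5459.

2.55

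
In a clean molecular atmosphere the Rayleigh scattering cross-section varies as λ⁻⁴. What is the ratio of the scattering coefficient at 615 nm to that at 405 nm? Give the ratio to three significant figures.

0.188

Rayleigh scattering ∝ λ⁻⁴, so the ratio of coefficients is the inverse fourth power of the wavelength ratio.
σ(615)/σ(405) = (405/615)⁴ = (0.6585)⁴ = 0.1881.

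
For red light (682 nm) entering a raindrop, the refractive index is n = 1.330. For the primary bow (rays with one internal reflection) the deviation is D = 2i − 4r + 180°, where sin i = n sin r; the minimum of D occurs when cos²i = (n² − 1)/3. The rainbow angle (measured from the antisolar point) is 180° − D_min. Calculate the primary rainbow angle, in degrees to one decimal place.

42.5°

cos²i = (1.76890 − 1)/3 = 0.25630; i = arccos(0.50626) = 59.585°.
sin r = sin 59.585°/1.330 = 0.64841; r = 40.422°.
D_min = 2·59.585° − 4·40.422° + 180° = 137.484°.
Rainbow angle = 180° − D_min = 42.516°.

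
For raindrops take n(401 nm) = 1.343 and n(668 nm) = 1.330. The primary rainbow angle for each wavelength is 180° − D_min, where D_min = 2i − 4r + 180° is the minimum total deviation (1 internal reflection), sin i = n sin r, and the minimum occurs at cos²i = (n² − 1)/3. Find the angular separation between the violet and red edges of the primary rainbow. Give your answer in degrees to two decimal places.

1.87°

At 401 nm (n = 1.343): cos²i = 0.26788 → i = 58.830°, r = 39.577°, D_min = 139.354°, rainbow angle = 40.646°.
At 668 nm (n = 1.330): cos²i = 0.25630 → i = 59.585°, r = 40.422°, D_min = 137.484°, rainbow angle = 42.516°.
Angular width = |40.646° − 42.516°| = 1.871°.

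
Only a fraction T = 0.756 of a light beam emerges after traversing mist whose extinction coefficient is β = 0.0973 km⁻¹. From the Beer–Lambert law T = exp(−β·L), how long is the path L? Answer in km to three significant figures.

2.87 km

Beer–Lambert: T = exp(−βL) ⇒ L = −ln(T)/β = −ln(0.756)/0.0973 = 0.2797/0.0973 = 2.875 km.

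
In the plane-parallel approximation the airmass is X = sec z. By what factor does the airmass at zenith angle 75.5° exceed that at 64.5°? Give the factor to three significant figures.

1.72

X(75.5°)/X(64.5°) = sec 75.5° / sec 64.5° = cos 64.5° / cos 75.5° = 0.4305/0.2504 = 1.7194.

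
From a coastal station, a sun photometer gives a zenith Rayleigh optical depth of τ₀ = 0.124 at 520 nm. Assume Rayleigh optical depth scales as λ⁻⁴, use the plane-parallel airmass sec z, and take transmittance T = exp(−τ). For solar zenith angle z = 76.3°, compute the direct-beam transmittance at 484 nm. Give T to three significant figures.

0.498

sec 76.3° = 4.2223.
τ = 0.124 × (520/484)⁴ × 4.2223 = 0.124 × 1.3324 × 4.2223 = 0.6976.
T = exp(−0.6976) = 0.4978.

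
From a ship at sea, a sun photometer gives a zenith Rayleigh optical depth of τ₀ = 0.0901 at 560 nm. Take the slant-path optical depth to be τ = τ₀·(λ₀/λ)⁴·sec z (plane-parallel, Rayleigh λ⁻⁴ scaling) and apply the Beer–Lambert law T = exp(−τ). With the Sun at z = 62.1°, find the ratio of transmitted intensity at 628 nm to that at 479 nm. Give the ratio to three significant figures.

1.27

Airmass: sec 62.1° = 2.1371.
τ(628 nm) = 0.0901 × (560/628)⁴ × 2.1371 = 0.0901 × 0.6323 × 2.1371 = 0.1217.
τ(479 nm) = 0.0901 × (560/479)⁴ × 2.1371 = 0.0901 × 1.8681 × 2.1371 = 0.3597.
T(628)/T(479) = exp(τ_B − τ_A) = exp(0.2380) = 1.2687.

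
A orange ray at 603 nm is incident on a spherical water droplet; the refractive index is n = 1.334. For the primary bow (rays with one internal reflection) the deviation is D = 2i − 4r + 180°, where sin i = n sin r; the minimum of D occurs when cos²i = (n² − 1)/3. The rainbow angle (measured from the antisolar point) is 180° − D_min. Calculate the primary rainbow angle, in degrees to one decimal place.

cos²i = (1.77956 − 1)/3 = 0.25985; i = arccos(0.50976) = 59.352°.
sin r = sin 59.352°/1.334 = 0.64492; r = 40.159°.
D_min = 2·59.352° − 4·40.159° + 180° = 138.067°.
Rainbow angle = 180° − D_min = 41.933°.

41.9°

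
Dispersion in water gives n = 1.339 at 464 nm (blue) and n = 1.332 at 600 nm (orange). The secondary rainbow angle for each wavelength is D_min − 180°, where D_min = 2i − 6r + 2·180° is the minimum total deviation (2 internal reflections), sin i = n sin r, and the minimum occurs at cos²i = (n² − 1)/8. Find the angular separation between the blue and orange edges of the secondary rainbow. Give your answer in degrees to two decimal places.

At 464 nm (n = 1.339): cos²i = 0.09912 → i = 71.650°, r = 45.141°, D_min = 232.451°, rainbow angle = 52.451°.
At 600 nm (n = 1.332): cos²i = 0.09678 → i = 71.875°, r = 45.520°, D_min = 230.628°, rainbow angle = 50.628°.
Angular width = |52.451° − 50.628°| = 1.823°.

1.82°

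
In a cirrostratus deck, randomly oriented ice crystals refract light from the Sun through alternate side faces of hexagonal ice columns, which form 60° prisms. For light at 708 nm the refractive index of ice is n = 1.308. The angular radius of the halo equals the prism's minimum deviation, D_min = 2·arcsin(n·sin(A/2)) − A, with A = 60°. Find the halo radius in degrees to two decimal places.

n·sin(A/2) = 1.308 × sin 30° = 1.308 × 0.5000 = 0.6540.
D_min = 2·arcsin(0.6540) − 60° = 2 × 40.844° − 60° = 21.688°.

21.69°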